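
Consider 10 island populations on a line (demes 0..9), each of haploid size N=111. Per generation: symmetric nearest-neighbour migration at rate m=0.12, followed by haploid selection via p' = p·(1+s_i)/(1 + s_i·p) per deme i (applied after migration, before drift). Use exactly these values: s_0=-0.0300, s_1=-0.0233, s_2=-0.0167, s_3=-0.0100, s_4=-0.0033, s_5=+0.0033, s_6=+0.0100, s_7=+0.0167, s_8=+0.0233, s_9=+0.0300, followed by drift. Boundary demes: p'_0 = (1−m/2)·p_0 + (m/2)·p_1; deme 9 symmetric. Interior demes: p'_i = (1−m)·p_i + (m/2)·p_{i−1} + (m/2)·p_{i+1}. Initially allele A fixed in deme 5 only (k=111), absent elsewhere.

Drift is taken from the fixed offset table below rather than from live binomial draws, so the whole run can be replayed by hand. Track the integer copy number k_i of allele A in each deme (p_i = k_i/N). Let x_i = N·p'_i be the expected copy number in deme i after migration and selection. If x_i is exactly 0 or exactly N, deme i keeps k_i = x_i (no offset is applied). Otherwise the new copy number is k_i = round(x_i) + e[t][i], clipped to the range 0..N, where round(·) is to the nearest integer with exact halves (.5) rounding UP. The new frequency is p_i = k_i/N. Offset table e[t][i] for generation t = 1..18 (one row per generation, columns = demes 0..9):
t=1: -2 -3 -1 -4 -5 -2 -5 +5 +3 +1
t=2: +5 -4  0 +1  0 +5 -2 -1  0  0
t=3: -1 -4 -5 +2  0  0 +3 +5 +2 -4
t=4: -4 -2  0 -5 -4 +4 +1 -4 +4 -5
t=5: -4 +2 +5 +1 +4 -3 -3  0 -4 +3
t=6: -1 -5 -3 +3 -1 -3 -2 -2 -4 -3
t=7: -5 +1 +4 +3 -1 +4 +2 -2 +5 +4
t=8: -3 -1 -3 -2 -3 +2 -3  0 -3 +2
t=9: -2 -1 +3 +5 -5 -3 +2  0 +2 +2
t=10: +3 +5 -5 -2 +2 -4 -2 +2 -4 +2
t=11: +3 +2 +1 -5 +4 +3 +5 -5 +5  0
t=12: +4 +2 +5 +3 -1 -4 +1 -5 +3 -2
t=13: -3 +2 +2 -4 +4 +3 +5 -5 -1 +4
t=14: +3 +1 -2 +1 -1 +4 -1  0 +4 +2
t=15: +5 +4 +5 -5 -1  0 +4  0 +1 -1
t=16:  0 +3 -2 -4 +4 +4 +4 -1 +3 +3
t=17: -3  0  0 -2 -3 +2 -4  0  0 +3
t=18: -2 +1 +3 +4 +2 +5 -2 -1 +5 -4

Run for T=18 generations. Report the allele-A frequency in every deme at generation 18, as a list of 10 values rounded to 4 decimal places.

t=0: k=[0 0 0 0 0 111 0 0 0 0]
t=1: x=[0.0000 0.0000 0.0000 0.0000 6.6393 97.7186 6.7226 0.0000 0.0000 0.0000] k=[0 0 0 0 2 96 2 0 0 0]
t=2: x=[0.0000 0.0000 0.0000 0.1188 7.4969 84.7860 7.5901 0.1220 0.0000 0.0000] k=[0 0 0 1 7 90 6 0 0 0]
t=3: x=[0.0000 0.0000 0.0590 1.2872 11.5857 80.0536 10.7764 0.3660 0.0000 0.0000] k=[0 0 0 3 12 80 14 5 0 0]
t=4: x=[0.0000 0.0000 0.1770 3.3274 15.4959 72.0433 17.5666 5.3233 0.3070 0.0000] k=[0 0 0 0 11 76 19 1 4 0]
t=5: x=[0.0000 0.0000 0.0000 0.6534 14.1990 68.7662 21.5120 2.2970 3.6607 0.2472] k=[0 0 0 2 18 66 19 2 0 3]
t=6: x=[0.0000 0.0000 0.1180 2.8123 19.8660 60.3907 20.9687 2.9471 0.3070 2.9024] k=[0 0 0 6 19 57 19 1 0 0]
t=7: x=[0.0000 0.0000 0.3540 6.3595 20.4448 52.5312 20.3649 2.0531 0.0614 0.0000] k=[0 0 4 9 19 57 22 0 5 0]
t=8: x=[0.0000 0.2344 3.9946 9.2147 20.6244 52.7112 22.9607 1.6467 4.4984 0.3090] k=[0 0 1 7 18 55 20 2 1 2]
t=9: x=[0.0000 0.0586 1.2785 7.2318 19.5068 50.7707 21.1901 3.0690 1.1458 1.9972] k=[0 0 4 12 15 48 23 3 3 4]
t=10: x=[0.0000 0.2344 4.1719 11.5952 16.7529 44.6079 23.4837 4.2674 3.1293 4.0539] k=[0 5 0 10 19 41 21 6 0 6]
t=11: x=[0.2910 4.3015 0.8851 9.8494 19.7263 38.5629 21.4718 6.6427 0.7367 5.8004] k=[3 6 2 5 24 42 26 2 6 6]
t=12: x=[3.0873 5.4564 2.3805 5.9036 23.8780 40.0443 25.7161 3.7394 5.8871 6.1700] k=[7 7 7 9 23 36 27 0 9 4]
t=13: x=[6.8029 6.8470 7.0086 9.6312 22.8799 34.7586 26.1182 2.1954 8.3358 4.4239] k=[4 9 9 6 27 38 31 0 7 8]
t=14: x=[4.1759 8.5128 8.6842 7.3705 26.3335 37.0012 29.7763 2.3173 6.7853 8.1607] k=[7 10 7 8 25 41 29 2 11 10]
t=15: x=[6.9781 9.4345 7.1269 8.8776 24.8761 39.4037 28.3093 4.2268 10.6191 10.3337] k=[12 13 12 4 24 39 32 4 12 9]
t=16: x=[11.7365 12.6140 11.4065 5.6261 23.6384 37.7620 30.9617 6.2571 11.5767 9.4320] k=[12 16 9 2 28 42 35 5 15 12]
t=17: x=[11.9122 15.0310 8.8617 3.9416 27.2120 40.8250 33.8537 7.5152 14.5080 12.5042] k=[9 15 9 2 24 43 30 8 15 16]
t=18: x=[9.1022 13.9892 8.8025 3.7038 23.7582 41.1653 29.6758 9.8882 14.9352 16.3478] k=[7 15 12 8 26 46 28 9 20 12]

[0.0631, 0.1351, 0.1081, 0.0721, 0.2342, 0.4144, 0.2523, 0.0811, 0.1802, 0.1081]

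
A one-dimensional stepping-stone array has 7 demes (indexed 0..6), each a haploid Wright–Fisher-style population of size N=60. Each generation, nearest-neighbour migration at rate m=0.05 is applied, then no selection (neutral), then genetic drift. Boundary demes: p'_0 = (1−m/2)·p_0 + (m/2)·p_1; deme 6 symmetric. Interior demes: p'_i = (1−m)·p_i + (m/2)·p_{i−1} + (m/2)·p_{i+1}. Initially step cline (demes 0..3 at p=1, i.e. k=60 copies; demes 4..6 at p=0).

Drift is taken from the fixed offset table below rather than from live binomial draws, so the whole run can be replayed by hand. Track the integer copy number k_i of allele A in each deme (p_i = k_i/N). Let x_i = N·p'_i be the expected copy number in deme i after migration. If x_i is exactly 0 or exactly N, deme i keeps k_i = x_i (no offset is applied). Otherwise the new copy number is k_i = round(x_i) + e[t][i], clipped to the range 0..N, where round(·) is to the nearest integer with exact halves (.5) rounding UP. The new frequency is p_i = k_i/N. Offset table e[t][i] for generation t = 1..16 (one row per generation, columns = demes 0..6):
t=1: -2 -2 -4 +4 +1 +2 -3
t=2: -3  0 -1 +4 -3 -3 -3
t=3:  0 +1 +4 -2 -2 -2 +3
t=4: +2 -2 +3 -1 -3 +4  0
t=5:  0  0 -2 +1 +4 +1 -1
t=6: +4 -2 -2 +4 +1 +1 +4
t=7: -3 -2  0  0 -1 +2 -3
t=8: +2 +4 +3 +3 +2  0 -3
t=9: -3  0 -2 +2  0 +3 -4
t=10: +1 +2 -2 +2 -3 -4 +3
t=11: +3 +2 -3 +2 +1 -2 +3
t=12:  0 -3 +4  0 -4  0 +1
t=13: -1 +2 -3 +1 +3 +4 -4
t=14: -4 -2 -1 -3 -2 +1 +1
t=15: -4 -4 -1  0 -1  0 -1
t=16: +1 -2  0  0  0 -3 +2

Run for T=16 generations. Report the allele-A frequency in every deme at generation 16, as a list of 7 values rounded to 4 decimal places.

[0.8667, 0.8500, 0.8500, 0.8833, 0.2000, 0.0333, 0.0833]

t=0: k=[60 60 60 60 0 0 0]
t=1: x=[60.0000 60.0000 60.0000 58.5000 1.5000 0.0000 0.0000] k=[60 60 60 60 3 0 0]
t=2: x=[60.0000 60.0000 60.0000 58.5750 4.3500 0.0750 0.0000] k=[60 60 60 60 1 0 0]
t=3: x=[60.0000 60.0000 60.0000 58.5250 2.4500 0.0250 0.0000] k=[60 60 60 57 0 0 0]
t=4: x=[60.0000 60.0000 59.9250 55.6500 1.4250 0.0000 0.0000] k=[60 60 60 55 0 0 0]
t=5: x=[60.0000 60.0000 59.8750 53.7500 1.3750 0.0000 0.0000] k=[60 60 58 55 5 0 0]
t=6: x=[60.0000 59.9500 57.9750 53.8250 6.1250 0.1250 0.0000] k=[60 58 56 58 7 1 0]
t=7: x=[59.9500 58.0000 56.1000 56.6750 8.1250 1.1250 0.0250] k=[57 56 56 57 7 3 0]
t=8: x=[56.9750 56.0250 56.0250 55.7250 8.1500 3.0250 0.0750] k=[59 60 59 59 10 3 0]
t=9: x=[59.0250 59.9500 59.0250 57.7750 11.0500 3.1000 0.0750] k=[56 60 57 60 11 6 0]
t=10: x=[56.1000 59.8250 57.1500 58.7000 12.1000 5.9750 0.1500] k=[57 60 55 60 9 2 3]
t=11: x=[57.0750 59.8000 55.2500 58.6000 10.1000 2.2000 2.9750] k=[60 60 52 60 11 0 6]
t=12: x=[60.0000 59.8000 52.4000 58.5750 11.9500 0.4250 5.8500] k=[60 57 56 59 8 0 7]
t=13: x=[59.9250 57.0500 56.1000 57.6500 9.0750 0.3750 6.8250] k=[59 59 53 59 12 4 3]
t=14: x=[59.0000 58.8500 53.3000 57.6750 12.9750 4.1750 3.0250] k=[55 57 52 55 11 5 4]
t=15: x=[55.0500 56.8250 52.2000 53.8250 11.9500 5.1250 4.0250] k=[51 53 51 54 11 5 3]
t=16: x=[51.0500 52.9000 51.1250 52.8500 11.9250 5.1000 3.0500] k=[52 51 51 53 12 2 5]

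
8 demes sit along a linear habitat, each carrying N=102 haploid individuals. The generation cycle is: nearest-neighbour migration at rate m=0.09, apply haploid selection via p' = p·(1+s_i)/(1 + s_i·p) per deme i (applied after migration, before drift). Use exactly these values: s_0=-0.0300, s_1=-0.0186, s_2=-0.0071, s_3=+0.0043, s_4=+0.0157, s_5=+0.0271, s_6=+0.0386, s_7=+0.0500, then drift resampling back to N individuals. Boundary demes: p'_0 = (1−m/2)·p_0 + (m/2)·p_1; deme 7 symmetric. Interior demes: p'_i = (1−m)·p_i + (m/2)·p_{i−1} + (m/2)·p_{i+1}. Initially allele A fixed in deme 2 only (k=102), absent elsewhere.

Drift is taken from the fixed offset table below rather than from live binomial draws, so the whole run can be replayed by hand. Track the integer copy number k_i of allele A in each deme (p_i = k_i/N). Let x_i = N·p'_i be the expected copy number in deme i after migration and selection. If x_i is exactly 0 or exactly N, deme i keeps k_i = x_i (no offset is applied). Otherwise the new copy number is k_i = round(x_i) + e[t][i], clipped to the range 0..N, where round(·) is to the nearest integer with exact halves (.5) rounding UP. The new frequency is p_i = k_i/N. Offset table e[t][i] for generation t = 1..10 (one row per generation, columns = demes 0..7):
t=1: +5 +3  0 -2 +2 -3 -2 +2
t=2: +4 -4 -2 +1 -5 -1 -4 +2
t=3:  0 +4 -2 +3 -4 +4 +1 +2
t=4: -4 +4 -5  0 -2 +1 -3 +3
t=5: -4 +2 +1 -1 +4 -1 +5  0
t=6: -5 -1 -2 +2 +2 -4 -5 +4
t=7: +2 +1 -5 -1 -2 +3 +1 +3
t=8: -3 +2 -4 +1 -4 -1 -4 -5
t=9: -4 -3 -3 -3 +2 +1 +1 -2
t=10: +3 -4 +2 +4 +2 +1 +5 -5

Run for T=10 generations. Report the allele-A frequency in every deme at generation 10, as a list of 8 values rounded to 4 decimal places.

t=0: k=[0 0 102 0 0 0 0 0]
t=1: x=[0.0000 4.5084 92.7603 4.6088 0.0000 0.0000 0.0000 0.0000] k=[0 8 93 3 0 0 0 0]
t=2: x=[0.3492 11.2753 85.0244 6.9427 0.1371 0.0000 0.0000 0.0000] k=[4 7 83 8 0 0 0 0]
t=3: x=[4.0158 10.1127 76.0674 11.0572 0.3656 0.0000 0.0000 0.0000] k=[4 14 74 14 0 0 0 0]
t=4: x=[4.3222 15.9951 68.4397 16.1282 0.6398 0.0000 0.0000 0.0000] k=[0 20 63 16 0 0 0 0]
t=5: x=[0.8732 20.7232 58.7726 17.4570 0.7312 0.0000 0.0000 0.0000] k=[0 23 60 16 5 0 0 0]
t=6: x=[1.0043 23.2908 56.1752 17.5473 5.3484 0.2311 0.0000 0.0000] k=[0 22 54 20 7 0 0 0]
t=7: x=[0.9606 22.1230 50.8483 21.0165 7.3759 0.3235 0.0000 0.0000] k=[3 23 46 20 5 3 0 0]
t=8: x=[3.7873 22.8009 43.6170 20.5654 5.6678 3.0327 0.1402 0.0000] k=[1 25 40 22 2 2 0 0]
t=9: x=[2.0188 24.2463 38.3443 21.9839 2.9442 1.9608 0.0935 0.0000] k=[0 21 35 19 5 3 1 0]
t=10: x=[0.9169 20.3771 33.4895 19.1567 5.6222 3.0788 1.0849 0.0472] k=[4 16 35 23 8 4 6 0]

[0.0392, 0.1569, 0.3431, 0.2255, 0.0784, 0.0392, 0.0588, 0.0000]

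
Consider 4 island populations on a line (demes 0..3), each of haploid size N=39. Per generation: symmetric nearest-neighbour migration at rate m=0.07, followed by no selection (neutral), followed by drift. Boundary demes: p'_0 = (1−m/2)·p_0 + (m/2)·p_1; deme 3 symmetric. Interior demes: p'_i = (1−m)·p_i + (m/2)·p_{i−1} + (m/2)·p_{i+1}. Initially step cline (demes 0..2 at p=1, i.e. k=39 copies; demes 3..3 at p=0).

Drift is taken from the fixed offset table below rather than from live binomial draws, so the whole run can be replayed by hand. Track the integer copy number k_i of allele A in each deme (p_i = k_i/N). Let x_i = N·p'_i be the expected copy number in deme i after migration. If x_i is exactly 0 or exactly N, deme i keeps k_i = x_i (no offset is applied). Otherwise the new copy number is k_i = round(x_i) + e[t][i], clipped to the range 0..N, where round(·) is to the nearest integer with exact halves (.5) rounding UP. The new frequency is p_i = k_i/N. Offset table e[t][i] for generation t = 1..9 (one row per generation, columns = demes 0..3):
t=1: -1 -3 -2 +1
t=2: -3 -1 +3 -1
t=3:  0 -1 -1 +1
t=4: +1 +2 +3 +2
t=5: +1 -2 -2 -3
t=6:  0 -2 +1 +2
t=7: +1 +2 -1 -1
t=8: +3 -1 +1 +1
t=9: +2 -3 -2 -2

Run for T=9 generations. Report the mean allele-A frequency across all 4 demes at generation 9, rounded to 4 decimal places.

t=0: k=[39 39 39 0]
t=1: x=[39.0000 39.0000 37.6350 1.3650] k=[39 39 36 2]
t=2: x=[39.0000 38.8950 34.9150 3.1900] k=[39 38 38 2]
t=3: x=[38.9650 38.0350 36.7400 3.2600] k=[39 37 36 4]
t=4: x=[38.9300 37.0350 34.9150 5.1200] k=[39 39 38 7]
t=5: x=[39.0000 38.9650 36.9500 8.0850] k=[39 37 35 5]
t=6: x=[38.9300 37.0000 34.0200 6.0500] k=[39 35 35 8]
t=7: x=[38.8600 35.1400 34.0550 8.9450] k=[39 37 33 8]
t=8: x=[38.9300 36.9300 32.2650 8.8750] k=[39 36 33 10]
t=9: x=[38.8950 36.0000 32.3000 10.8050] k=[39 33 30 9]

0.7115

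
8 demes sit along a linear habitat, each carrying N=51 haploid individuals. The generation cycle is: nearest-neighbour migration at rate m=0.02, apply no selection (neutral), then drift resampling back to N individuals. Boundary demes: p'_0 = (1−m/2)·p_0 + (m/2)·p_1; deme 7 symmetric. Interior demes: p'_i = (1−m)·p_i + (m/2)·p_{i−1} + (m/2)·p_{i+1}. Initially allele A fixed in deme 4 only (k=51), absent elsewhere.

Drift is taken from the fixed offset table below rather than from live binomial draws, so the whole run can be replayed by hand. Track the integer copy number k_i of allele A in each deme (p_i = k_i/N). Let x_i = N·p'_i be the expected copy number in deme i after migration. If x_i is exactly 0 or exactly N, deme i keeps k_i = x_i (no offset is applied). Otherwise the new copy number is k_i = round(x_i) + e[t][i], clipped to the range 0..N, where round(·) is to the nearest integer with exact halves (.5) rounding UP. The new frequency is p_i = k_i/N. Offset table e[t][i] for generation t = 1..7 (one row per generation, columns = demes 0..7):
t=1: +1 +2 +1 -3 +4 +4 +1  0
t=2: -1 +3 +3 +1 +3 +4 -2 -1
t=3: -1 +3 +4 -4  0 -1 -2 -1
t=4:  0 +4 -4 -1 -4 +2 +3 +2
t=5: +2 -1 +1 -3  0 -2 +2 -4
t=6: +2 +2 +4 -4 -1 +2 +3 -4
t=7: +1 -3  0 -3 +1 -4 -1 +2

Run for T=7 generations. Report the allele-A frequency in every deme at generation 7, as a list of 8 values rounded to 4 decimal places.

t=0: k=[0 0 0 0 51 0 0 0]
t=1: x=[0.0000 0.0000 0.0000 0.5100 49.9800 0.5100 0.0000 0.0000] k=[0 0 0 0 51 5 0 0]
t=2: x=[0.0000 0.0000 0.0000 0.5100 50.0300 5.4100 0.0500 0.0000] k=[0 0 0 2 51 9 0 0]
t=3: x=[0.0000 0.0000 0.0200 2.4700 50.0900 9.3300 0.0900 0.0000] k=[0 0 4 0 50 8 0 0]
t=4: x=[0.0000 0.0400 3.9200 0.5400 49.0800 8.3400 0.0800 0.0000] k=[0 4 0 0 45 10 3 0]
t=5: x=[0.0400 3.9200 0.0400 0.4500 44.2000 10.2800 3.0400 0.0300] k=[2 3 1 0 44 8 5 0]
t=6: x=[2.0100 2.9700 1.0100 0.4500 43.2000 8.3300 4.9800 0.0500] k=[4 5 5 0 42 10 8 0]
t=7: x=[4.0100 4.9900 4.9500 0.4700 41.2600 10.3000 7.9400 0.0800] k=[5 2 5 0 42 6 7 2]

[0.0980, 0.0392, 0.0980, 0.0000, 0.8235, 0.1176, 0.1373, 0.0392]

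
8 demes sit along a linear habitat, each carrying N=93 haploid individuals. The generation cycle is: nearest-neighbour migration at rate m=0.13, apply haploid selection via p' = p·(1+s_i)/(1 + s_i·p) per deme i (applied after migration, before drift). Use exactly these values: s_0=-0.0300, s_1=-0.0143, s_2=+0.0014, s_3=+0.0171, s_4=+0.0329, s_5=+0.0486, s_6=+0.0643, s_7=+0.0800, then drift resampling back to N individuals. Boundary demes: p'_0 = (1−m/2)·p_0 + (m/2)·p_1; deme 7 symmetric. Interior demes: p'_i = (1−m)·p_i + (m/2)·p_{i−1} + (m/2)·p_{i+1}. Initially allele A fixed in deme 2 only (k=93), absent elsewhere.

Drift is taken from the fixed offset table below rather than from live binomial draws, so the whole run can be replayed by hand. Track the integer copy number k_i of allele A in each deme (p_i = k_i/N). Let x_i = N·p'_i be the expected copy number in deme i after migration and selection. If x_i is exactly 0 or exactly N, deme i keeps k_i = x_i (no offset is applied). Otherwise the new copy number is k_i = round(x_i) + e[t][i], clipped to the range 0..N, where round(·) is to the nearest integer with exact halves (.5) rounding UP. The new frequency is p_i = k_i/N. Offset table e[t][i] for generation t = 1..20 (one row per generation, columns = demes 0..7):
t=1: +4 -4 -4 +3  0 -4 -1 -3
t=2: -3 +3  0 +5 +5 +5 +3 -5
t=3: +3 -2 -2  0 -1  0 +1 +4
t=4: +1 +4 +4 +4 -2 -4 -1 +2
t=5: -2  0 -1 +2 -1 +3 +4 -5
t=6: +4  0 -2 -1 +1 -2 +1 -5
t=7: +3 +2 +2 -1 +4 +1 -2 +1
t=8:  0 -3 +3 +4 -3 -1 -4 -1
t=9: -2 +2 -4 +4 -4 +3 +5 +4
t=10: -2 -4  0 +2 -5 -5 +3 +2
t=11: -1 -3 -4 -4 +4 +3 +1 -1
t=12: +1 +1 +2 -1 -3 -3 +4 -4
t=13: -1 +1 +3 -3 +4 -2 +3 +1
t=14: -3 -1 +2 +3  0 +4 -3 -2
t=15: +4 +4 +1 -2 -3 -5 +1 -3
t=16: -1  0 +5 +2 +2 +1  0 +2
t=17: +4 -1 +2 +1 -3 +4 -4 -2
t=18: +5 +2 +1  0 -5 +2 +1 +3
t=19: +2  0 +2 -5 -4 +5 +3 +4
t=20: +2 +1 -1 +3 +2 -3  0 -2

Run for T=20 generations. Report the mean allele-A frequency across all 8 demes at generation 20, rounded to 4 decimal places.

t=0: k=[0 0 93 0 0 0 0 0]
t=1: x=[0.0000 5.9641 80.9247 6.1415 0.0000 0.0000 0.0000 0.0000] k=[0 2 77 9 0 0 0 0]
t=2: x=[0.1261 6.6554 67.7308 13.0237 0.6041 0.0000 0.0000 0.0000] k=[0 10 68 18 6 0 0 0]
t=3: x=[0.6306 12.9585 61.0094 20.7420 6.5853 0.4089 0.0000 0.0000] k=[4 11 59 21 6 0 0 0]
t=4: x=[4.3276 13.4980 53.4418 22.7854 6.7858 0.4089 0.0000 0.0000] k=[5 17 57 27 5 0 0 0]
t=5: x=[5.6171 18.6047 52.4820 27.8497 6.2923 0.3407 0.0000 0.0000] k=[4 19 51 30 5 3 0 0]
t=6: x=[4.8335 19.8790 47.5875 30.0840 6.6933 3.0729 0.2075 0.0000] k=[9 20 46 29 8 1 1 0]
t=7: x=[9.4532 20.7420 43.2374 29.0778 9.1742 1.5246 0.9945 0.0702] k=[12 23 45 28 13 3 0 1]
t=8: x=[12.3843 23.4614 42.4973 28.4638 13.6988 3.6164 0.2767 1.0090] k=[12 20 45 32 11 3 0 0]
t=9: x=[12.1936 20.8709 42.5623 31.8340 12.1836 3.4805 0.2075 0.0000] k=[10 23 39 36 8 6 5 0]
t=10: x=[10.5566 22.9451 37.7964 34.7432 9.9746 6.3397 5.0283 0.3509] k=[9 19 38 37 5 1 8 2]
t=11: x=[9.3897 19.3632 36.7311 35.3558 7.0274 1.7967 7.5776 2.5759] k=[8 16 33 31 11 5 9 2]
t=12: x=[8.2872 16.3896 31.7943 30.1746 12.2502 5.9071 8.7675 2.6458] k=[9 17 34 29 9 3 13 0]
t=13: x=[9.2628 17.3805 32.5996 28.3581 10.2003 4.2274 12.1481 0.9119] k=[8 18 36 25 14 2 15 2]
t=14: x=[8.4140 18.3073 34.1452 25.3112 14.3229 3.7940 14.0367 3.0651] k=[5 17 36 28 14 8 11 1]
t=15: x=[5.6171 17.2517 34.2753 27.9403 14.9211 8.9620 10.7326 1.7795] k=[10 21 35 26 12 4 12 0]
t=16: x=[10.4296 20.9602 33.5350 25.9913 12.7418 5.2711 11.3044 0.8418] k=[9 21 39 28 15 6 11 3]
t=17: x=[9.5166 21.1537 37.1462 28.2021 15.6774 7.2198 10.7326 3.7901] k=[14 20 39 29 13 11 7 2]
t=18: x=[14.0234 20.6130 37.1462 28.9470 14.2973 11.3339 7.3457 2.5060] k=[19 23 38 29 9 13 8 6]
t=19: x=[18.7990 23.4614 36.4710 28.6198 10.8668 12.9345 8.6728 6.5857] k=[21 23 38 24 7 18 12 11]
t=20: x=[20.6368 23.5905 36.1459 24.1065 9.0818 17.5611 13.0067 11.8375] k=[23 25 35 27 11 15 13 10]

0.2137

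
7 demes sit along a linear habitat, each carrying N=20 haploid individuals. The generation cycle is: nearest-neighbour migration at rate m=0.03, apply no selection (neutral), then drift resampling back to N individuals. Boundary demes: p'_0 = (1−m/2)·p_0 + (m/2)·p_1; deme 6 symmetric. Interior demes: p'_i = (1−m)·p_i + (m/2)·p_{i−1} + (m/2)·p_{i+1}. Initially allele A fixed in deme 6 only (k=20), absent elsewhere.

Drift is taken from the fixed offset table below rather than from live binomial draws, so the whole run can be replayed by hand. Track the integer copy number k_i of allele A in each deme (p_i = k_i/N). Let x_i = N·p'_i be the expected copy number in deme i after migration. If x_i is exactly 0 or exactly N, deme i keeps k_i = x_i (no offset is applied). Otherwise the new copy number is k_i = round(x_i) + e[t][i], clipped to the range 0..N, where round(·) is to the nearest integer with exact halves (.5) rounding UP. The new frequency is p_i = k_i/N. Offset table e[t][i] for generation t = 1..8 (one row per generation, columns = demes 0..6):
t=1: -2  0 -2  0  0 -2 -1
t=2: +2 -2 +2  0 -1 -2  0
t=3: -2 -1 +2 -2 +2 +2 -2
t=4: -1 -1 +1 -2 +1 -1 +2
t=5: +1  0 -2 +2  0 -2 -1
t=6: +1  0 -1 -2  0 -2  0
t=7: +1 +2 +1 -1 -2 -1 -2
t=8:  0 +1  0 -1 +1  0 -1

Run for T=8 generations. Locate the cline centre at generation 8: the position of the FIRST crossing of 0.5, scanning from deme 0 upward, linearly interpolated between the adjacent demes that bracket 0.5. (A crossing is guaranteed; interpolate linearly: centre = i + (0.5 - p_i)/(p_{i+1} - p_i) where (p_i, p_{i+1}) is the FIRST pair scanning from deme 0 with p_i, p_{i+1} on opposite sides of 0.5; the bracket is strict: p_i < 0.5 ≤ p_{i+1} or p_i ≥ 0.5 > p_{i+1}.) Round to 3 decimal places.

5.667

t=0: k=[0 0 0 0 0 0 20]
t=1: x=[0.0000 0.0000 0.0000 0.0000 0.0000 0.3000 19.7000] k=[0 0 0 0 0 0 19]
t=2: x=[0.0000 0.0000 0.0000 0.0000 0.0000 0.2850 18.7150] k=[0 0 0 0 0 0 19]
t=3: x=[0.0000 0.0000 0.0000 0.0000 0.0000 0.2850 18.7150] k=[0 0 0 0 0 2 17]
t=4: x=[0.0000 0.0000 0.0000 0.0000 0.0300 2.1950 16.7750] k=[0 0 0 0 1 1 19]
t=5: x=[0.0000 0.0000 0.0000 0.0150 0.9850 1.2700 18.7300] k=[0 0 0 2 1 0 18]
t=6: x=[0.0000 0.0000 0.0300 1.9550 1.0000 0.2850 17.7300] k=[0 0 0 0 1 0 18]
t=7: x=[0.0000 0.0000 0.0000 0.0150 0.9700 0.2850 17.7300] k=[0 0 0 0 0 0 16]
t=8: x=[0.0000 0.0000 0.0000 0.0000 0.0000 0.2400 15.7600] k=[0 0 0 0 0 0 15]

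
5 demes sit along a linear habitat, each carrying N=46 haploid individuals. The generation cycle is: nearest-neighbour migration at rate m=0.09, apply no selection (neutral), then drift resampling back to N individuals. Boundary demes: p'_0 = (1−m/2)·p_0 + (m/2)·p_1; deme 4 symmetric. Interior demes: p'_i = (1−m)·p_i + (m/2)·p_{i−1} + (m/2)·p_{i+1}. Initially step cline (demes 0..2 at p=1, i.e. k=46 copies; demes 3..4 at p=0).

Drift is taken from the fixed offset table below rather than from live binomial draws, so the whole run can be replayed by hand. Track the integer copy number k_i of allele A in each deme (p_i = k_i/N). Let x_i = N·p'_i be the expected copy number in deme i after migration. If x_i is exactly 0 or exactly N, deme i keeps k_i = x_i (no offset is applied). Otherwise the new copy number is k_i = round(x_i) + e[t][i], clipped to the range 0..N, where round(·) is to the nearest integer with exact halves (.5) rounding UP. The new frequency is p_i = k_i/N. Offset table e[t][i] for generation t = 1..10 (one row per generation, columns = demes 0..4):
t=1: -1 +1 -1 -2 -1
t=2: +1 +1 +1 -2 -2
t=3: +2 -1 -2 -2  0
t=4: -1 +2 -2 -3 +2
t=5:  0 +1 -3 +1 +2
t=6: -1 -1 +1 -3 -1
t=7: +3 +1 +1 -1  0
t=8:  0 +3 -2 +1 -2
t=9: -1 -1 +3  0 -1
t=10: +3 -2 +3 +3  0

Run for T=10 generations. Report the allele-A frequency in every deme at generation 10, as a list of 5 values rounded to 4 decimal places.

t=0: k=[46 46 46 0 0]
t=1: x=[46.0000 46.0000 43.9300 2.0700 0.0000] k=[46 46 43 0 0]
t=2: x=[46.0000 45.8650 41.2000 1.9350 0.0000] k=[46 46 42 0 0]
t=3: x=[46.0000 45.8200 40.2900 1.8900 0.0000] k=[46 45 38 0 0]
t=4: x=[45.9550 44.7300 36.6050 1.7100 0.0000] k=[45 46 35 0 0]
t=5: x=[45.0450 45.4600 33.9200 1.5750 0.0000] k=[45 46 31 3 0]
t=6: x=[45.0450 45.2800 30.4150 4.1250 0.1350] k=[44 44 31 1 0]
t=7: x=[44.0000 43.4150 30.2350 2.3050 0.0450] k=[46 44 31 1 0]
t=8: x=[45.9100 43.5050 30.2350 2.3050 0.0450] k=[46 46 28 3 0]
t=9: x=[46.0000 45.1900 27.6850 3.9900 0.1350] k=[46 44 31 4 0]
t=10: x=[45.9100 43.5050 30.3700 5.0350 0.1800] k=[46 42 33 8 0]

[1.0000, 0.9130, 0.7174, 0.1739, 0.0000]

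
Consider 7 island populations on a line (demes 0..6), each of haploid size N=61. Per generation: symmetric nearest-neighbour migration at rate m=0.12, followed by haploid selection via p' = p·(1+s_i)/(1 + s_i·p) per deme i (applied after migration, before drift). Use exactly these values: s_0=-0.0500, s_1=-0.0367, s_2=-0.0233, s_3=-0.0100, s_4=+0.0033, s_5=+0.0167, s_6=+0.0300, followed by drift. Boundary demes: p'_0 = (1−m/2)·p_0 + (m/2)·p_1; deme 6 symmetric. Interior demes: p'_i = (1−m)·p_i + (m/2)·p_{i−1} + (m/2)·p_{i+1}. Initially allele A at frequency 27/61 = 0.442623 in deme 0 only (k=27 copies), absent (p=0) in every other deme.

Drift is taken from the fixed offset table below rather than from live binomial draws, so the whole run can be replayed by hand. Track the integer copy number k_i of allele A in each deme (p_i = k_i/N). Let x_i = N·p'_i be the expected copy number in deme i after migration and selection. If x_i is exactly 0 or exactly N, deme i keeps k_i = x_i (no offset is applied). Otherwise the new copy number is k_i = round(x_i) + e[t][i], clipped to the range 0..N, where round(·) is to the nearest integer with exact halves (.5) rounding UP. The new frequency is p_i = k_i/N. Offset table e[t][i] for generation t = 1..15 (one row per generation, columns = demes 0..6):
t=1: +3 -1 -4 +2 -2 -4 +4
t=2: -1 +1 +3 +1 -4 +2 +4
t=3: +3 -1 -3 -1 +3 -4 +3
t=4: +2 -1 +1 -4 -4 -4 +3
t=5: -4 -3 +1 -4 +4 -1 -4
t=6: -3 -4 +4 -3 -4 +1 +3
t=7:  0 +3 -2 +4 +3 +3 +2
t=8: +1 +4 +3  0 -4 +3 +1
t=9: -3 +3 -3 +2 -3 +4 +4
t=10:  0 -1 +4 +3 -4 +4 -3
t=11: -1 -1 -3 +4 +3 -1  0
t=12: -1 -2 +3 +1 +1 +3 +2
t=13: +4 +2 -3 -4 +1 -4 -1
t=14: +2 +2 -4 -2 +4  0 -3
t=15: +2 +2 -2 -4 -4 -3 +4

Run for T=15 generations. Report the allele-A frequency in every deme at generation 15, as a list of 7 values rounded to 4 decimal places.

[0.2295, 0.1803, 0.0000, 0.0000, 0.0656, 0.0000, 0.0000]

t=0: k=[27 0 0 0 0 0 0]
t=1: x=[24.6232 1.5621 0.0000 0.0000 0.0000 0.0000 0.0000] k=[28 1 0 0 0 0 0]
t=2: x=[25.6149 2.4699 0.0586 0.0000 0.0000 0.0000 0.0000] k=[25 3 3 0 0 0 0]
t=3: x=[22.9413 4.1723 2.7573 0.1782 0.0000 0.0000 0.0000] k=[26 3 0 0 0 0 0]
t=4: x=[23.8707 4.0561 0.1758 0.0000 0.0000 0.0000 0.0000] k=[26 3 1 0 0 0 0]
t=5: x=[23.8707 4.1142 1.0357 0.0594 0.0000 0.0000 0.0000] k=[20 1 2 0 0 0 0]
t=6: x=[18.1983 2.1221 1.7788 0.1188 0.0000 0.0000 0.0000] k=[15 0 6 0 0 0 0]
t=7: x=[13.5516 1.2147 5.1674 0.3564 0.0000 0.0000 0.0000] k=[14 4 3 4 0 0 0]
t=8: x=[12.8714 4.3854 3.0509 3.6652 0.2408 0.0000 0.0000] k=[14 8 6 4 0 0 0]
t=9: x=[13.1045 7.9771 5.8737 3.8436 0.2408 0.0000 0.0000] k=[10 11 3 6 0 0 0]
t=10: x=[9.6365 10.1399 3.5797 5.4102 0.3612 0.0000 0.0000] k=[10 9 8 8 0 0 0]
t=11: x=[9.5206 8.7169 7.8965 7.4540 0.4816 0.0000 0.0000] k=[9 8 5 11 3 0 0]
t=12: x=[8.5557 7.6270 5.4224 10.0752 3.3103 0.1830 0.0000] k=[8 6 8 11 4 3 0]
t=13: x=[7.5347 6.0336 7.8965 10.3136 4.3734 2.9258 0.1854] k=[12 8 5 6 5 0 0]
t=14: x=[11.2807 7.8020 5.1282 5.8268 4.7745 0.3050 0.0000] k=[13 10 1 4 9 0 0]
t=15: x=[12.3083 9.3404 1.6810 4.0816 8.1833 0.5489 0.0000] k=[14 11 0 0 4 0 0]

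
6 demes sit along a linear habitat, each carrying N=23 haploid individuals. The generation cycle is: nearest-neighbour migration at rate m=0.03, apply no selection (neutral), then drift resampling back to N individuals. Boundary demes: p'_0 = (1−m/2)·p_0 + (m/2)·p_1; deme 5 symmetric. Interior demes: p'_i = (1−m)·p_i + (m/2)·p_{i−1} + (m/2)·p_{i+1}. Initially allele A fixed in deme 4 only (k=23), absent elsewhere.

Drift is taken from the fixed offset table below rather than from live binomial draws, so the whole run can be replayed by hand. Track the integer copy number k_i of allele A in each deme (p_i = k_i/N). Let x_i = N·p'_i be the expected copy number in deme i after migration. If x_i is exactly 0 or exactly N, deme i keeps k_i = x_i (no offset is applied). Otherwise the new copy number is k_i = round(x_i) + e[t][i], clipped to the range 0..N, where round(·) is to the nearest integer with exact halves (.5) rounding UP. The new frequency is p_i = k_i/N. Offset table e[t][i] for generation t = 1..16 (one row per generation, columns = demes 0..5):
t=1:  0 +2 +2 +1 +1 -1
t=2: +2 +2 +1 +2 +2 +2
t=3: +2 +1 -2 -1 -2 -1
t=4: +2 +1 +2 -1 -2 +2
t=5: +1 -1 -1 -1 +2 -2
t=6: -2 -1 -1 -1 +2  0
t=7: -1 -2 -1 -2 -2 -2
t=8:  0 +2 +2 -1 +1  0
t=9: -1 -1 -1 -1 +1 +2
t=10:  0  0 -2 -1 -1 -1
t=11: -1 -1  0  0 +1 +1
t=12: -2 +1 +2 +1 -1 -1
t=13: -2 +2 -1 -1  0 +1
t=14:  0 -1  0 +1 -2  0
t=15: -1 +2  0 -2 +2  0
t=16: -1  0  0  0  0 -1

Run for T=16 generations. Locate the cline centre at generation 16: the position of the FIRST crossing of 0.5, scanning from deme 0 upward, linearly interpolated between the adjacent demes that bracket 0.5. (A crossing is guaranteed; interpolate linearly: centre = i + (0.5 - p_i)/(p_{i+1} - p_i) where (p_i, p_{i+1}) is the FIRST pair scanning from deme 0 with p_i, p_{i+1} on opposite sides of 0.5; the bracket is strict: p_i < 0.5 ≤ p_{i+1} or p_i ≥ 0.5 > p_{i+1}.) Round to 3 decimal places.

3.719

t=0: k=[0 0 0 0 23 0]
t=1: x=[0.0000 0.0000 0.0000 0.3450 22.3100 0.3450] k=[0 0 0 1 23 0]
t=2: x=[0.0000 0.0000 0.0150 1.3150 22.3250 0.3450] k=[0 0 1 3 23 2]
t=3: x=[0.0000 0.0150 1.0150 3.2700 22.3850 2.3150] k=[0 1 0 2 20 1]
t=4: x=[0.0150 0.9700 0.0450 2.2400 19.4450 1.2850] k=[2 2 2 1 17 3]
t=5: x=[2.0000 2.0000 1.9850 1.2550 16.5500 3.2100] k=[3 1 1 0 19 1]
t=6: x=[2.9700 1.0300 0.9850 0.3000 18.4450 1.2700] k=[1 0 0 0 20 1]
t=7: x=[0.9850 0.0150 0.0000 0.3000 19.4150 1.2850] k=[0 0 0 0 17 0]
t=8: x=[0.0000 0.0000 0.0000 0.2550 16.4900 0.2550] k=[0 0 0 0 17 0]
t=9: x=[0.0000 0.0000 0.0000 0.2550 16.4900 0.2550] k=[0 0 0 0 17 2]
t=10: x=[0.0000 0.0000 0.0000 0.2550 16.5200 2.2250] k=[0 0 0 0 16 1]
t=11: x=[0.0000 0.0000 0.0000 0.2400 15.5350 1.2250] k=[0 0 0 0 17 2]
t=12: x=[0.0000 0.0000 0.0000 0.2550 16.5200 2.2250] k=[0 0 0 1 16 1]
t=13: x=[0.0000 0.0000 0.0150 1.2100 15.5500 1.2250] k=[0 0 0 0 16 2]
t=14: x=[0.0000 0.0000 0.0000 0.2400 15.5500 2.2100] k=[0 0 0 1 14 2]
t=15: x=[0.0000 0.0000 0.0150 1.1800 13.6250 2.1800] k=[0 0 0 0 16 2]
t=16: x=[0.0000 0.0000 0.0000 0.2400 15.5500 2.2100] k=[0 0 0 0 16 1]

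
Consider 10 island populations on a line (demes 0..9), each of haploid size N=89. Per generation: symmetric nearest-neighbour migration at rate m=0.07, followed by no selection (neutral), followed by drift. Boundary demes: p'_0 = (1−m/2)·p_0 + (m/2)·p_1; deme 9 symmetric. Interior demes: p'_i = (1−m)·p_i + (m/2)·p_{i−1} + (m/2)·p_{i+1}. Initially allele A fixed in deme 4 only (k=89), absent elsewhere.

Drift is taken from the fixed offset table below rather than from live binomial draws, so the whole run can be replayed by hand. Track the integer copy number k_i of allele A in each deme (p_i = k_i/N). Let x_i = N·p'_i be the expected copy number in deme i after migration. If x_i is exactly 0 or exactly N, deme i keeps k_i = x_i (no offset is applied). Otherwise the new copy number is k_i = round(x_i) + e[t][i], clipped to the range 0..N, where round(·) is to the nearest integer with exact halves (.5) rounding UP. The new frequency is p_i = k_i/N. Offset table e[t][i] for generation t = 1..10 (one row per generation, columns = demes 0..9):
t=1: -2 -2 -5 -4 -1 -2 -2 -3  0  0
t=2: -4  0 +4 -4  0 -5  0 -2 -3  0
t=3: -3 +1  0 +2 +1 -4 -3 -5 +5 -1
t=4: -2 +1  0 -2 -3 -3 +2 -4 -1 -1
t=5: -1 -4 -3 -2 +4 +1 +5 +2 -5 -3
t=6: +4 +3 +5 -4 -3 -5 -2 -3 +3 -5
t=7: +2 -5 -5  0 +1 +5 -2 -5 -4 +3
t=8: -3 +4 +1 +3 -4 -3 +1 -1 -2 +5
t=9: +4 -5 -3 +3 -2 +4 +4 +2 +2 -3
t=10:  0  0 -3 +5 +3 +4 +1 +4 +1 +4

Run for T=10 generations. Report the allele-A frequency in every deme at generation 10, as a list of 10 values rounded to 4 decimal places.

t=0: k=[0 0 0 0 89 0 0 0 0 0]
t=1: x=[0.0000 0.0000 0.0000 3.1150 82.7700 3.1150 0.0000 0.0000 0.0000 0.0000] k=[0 0 0 0 82 1 0 0 0 0]
t=2: x=[0.0000 0.0000 0.0000 2.8700 76.2950 3.8000 0.0350 0.0000 0.0000 0.0000] k=[0 0 0 0 76 0 0 0 0 0]
t=3: x=[0.0000 0.0000 0.0000 2.6600 70.6800 2.6600 0.0000 0.0000 0.0000 0.0000] k=[0 0 0 5 72 0 0 0 0 0]
t=4: x=[0.0000 0.0000 0.1750 7.1700 67.1350 2.5200 0.0000 0.0000 0.0000 0.0000] k=[0 0 0 5 64 0 0 0 0 0]
t=5: x=[0.0000 0.0000 0.1750 6.8900 59.6950 2.2400 0.0000 0.0000 0.0000 0.0000] k=[0 0 0 5 64 3 0 0 0 0]
t=6: x=[0.0000 0.0000 0.1750 6.8900 59.8000 5.0300 0.1050 0.0000 0.0000 0.0000] k=[0 0 5 3 57 0 0 0 0 0]
t=7: x=[0.0000 0.1750 4.7550 4.9600 53.1150 1.9950 0.0000 0.0000 0.0000 0.0000] k=[0 0 0 5 54 7 0 0 0 0]
t=8: x=[0.0000 0.0000 0.1750 6.5400 50.6400 8.4000 0.2450 0.0000 0.0000 0.0000] k=[0 0 1 10 47 5 1 0 0 0]
t=9: x=[0.0000 0.0350 1.2800 10.9800 44.2350 6.3300 1.1050 0.0350 0.0000 0.0000] k=[0 0 0 14 42 10 5 2 0 0]
t=10: x=[0.0000 0.0000 0.4900 14.4900 39.9000 10.9450 5.0700 2.0350 0.0700 0.0000] k=[0 0 0 19 43 15 6 6 1 0]

[0.0000, 0.0000, 0.0000, 0.2135, 0.4831, 0.1685, 0.0674, 0.0674, 0.0112, 0.0000]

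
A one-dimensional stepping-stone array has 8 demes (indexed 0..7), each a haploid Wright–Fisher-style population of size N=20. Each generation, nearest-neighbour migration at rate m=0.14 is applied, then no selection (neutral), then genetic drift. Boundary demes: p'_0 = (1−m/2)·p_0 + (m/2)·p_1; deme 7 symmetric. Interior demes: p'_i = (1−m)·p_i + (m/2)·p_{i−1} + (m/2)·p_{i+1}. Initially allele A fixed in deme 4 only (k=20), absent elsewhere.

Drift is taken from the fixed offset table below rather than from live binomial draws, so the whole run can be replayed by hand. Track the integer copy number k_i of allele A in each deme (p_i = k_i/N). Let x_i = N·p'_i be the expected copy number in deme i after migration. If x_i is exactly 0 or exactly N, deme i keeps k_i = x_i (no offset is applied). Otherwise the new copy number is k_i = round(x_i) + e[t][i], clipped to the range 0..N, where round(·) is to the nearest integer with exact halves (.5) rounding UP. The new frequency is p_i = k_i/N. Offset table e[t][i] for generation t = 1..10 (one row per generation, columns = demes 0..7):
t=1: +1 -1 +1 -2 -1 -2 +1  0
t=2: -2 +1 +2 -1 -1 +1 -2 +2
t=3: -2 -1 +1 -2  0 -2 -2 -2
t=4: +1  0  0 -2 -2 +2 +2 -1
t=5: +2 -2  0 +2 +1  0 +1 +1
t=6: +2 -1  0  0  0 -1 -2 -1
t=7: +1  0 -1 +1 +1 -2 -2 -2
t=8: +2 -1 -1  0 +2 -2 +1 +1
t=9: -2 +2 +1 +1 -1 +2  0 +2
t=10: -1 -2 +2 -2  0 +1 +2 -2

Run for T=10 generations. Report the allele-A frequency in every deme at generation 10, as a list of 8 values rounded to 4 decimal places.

[0.0000, 0.0000, 0.1500, 0.1500, 0.3000, 0.2000, 0.1500, 0.0000]

t=0: k=[0 0 0 0 20 0 0 0]
t=1: x=[0.0000 0.0000 0.0000 1.4000 17.2000 1.4000 0.0000 0.0000] k=[0 0 0 0 16 0 0 0]
t=2: x=[0.0000 0.0000 0.0000 1.1200 13.7600 1.1200 0.0000 0.0000] k=[0 0 0 0 13 2 0 0]
t=3: x=[0.0000 0.0000 0.0000 0.9100 11.3200 2.6300 0.1400 0.0000] k=[0 0 0 0 11 1 0 0]
t=4: x=[0.0000 0.0000 0.0000 0.7700 9.5300 1.6300 0.0700 0.0000] k=[0 0 0 0 8 4 2 0]
t=5: x=[0.0000 0.0000 0.0000 0.5600 7.1600 4.1400 2.0000 0.1400] k=[0 0 0 3 8 4 3 1]
t=6: x=[0.0000 0.0000 0.2100 3.1400 7.3700 4.2100 2.9300 1.1400] k=[0 0 0 3 7 3 1 0]
t=7: x=[0.0000 0.0000 0.2100 3.0700 6.4400 3.1400 1.0700 0.0700] k=[0 0 0 4 7 1 0 0]
t=8: x=[0.0000 0.0000 0.2800 3.9300 6.3700 1.3500 0.0700 0.0000] k=[0 0 0 4 8 0 1 0]
t=9: x=[0.0000 0.0000 0.2800 4.0000 7.1600 0.6300 0.8600 0.0700] k=[0 0 1 5 6 3 1 2]
t=10: x=[0.0000 0.0700 1.2100 4.7900 5.7200 3.0700 1.2100 1.9300] k=[0 0 3 3 6 4 3 0]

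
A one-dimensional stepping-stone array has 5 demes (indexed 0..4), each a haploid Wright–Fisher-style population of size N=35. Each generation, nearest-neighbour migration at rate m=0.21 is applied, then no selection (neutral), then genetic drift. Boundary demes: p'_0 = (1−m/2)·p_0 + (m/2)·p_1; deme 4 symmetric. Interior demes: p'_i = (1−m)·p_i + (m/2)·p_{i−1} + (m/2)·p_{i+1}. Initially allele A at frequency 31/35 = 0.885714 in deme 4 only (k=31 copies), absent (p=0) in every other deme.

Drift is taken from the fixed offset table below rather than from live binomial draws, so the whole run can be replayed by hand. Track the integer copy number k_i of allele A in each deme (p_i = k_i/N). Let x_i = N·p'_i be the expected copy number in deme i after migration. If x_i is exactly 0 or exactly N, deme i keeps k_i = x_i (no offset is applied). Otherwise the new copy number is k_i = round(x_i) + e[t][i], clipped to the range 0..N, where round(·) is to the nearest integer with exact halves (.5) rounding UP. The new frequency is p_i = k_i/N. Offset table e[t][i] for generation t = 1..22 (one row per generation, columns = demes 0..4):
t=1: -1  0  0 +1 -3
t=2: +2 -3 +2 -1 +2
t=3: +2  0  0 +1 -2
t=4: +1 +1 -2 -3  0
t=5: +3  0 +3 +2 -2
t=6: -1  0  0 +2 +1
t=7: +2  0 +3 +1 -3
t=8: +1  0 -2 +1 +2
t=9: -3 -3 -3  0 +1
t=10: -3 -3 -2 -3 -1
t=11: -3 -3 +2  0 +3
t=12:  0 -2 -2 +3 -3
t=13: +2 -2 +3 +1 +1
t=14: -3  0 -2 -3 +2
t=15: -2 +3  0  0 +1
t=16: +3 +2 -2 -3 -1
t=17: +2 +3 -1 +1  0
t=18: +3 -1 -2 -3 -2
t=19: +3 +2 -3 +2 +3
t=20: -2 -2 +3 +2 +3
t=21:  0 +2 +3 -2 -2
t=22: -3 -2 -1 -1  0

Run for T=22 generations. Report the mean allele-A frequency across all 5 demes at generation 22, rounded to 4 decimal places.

t=0: k=[0 0 0 0 31]
t=1: x=[0.0000 0.0000 0.0000 3.2550 27.7450] k=[0 0 0 4 25]
t=2: x=[0.0000 0.0000 0.4200 5.7850 22.7950] k=[0 0 2 5 25]
t=3: x=[0.0000 0.2100 2.1050 6.7850 22.9000] k=[0 0 2 8 21]
t=4: x=[0.0000 0.2100 2.4200 8.7350 19.6350] k=[0 1 0 6 20]
t=5: x=[0.1050 0.7900 0.7350 6.8400 18.5300] k=[3 1 4 9 17]
t=6: x=[2.7900 1.5250 4.2100 9.3150 16.1600] k=[2 2 4 11 17]
t=7: x=[2.0000 2.2100 4.5250 10.8950 16.3700] k=[4 2 8 12 13]
t=8: x=[3.7900 2.8400 7.7900 11.6850 12.8950] k=[5 3 6 13 15]
t=9: x=[4.7900 3.5250 6.4200 12.4750 14.7900] k=[2 1 3 12 16]
t=10: x=[1.8950 1.3150 3.7350 11.4750 15.5800] k=[0 0 2 8 15]
t=11: x=[0.0000 0.2100 2.4200 8.1050 14.2650] k=[0 0 4 8 17]
t=12: x=[0.0000 0.4200 4.0000 8.5250 16.0550] k=[0 0 2 12 13]
t=13: x=[0.0000 0.2100 2.8400 11.0550 12.8950] k=[0 0 6 12 14]
t=14: x=[0.0000 0.6300 6.0000 11.5800 13.7900] k=[0 1 4 9 16]
t=15: x=[0.1050 1.2100 4.2100 9.2100 15.2650] k=[0 4 4 9 16]
t=16: x=[0.4200 3.5800 4.5250 9.2100 15.2650] k=[3 6 3 6 14]
t=17: x=[3.3150 5.3700 3.6300 6.5250 13.1600] k=[5 8 3 8 13]
t=18: x=[5.3150 7.1600 4.0500 8.0000 12.4750] k=[8 6 2 5 10]
t=19: x=[7.7900 5.7900 2.7350 5.2100 9.4750] k=[11 8 0 7 12]
t=20: x=[10.6850 7.4750 1.5750 6.7900 11.4750] k=[9 5 5 9 14]
t=21: x=[8.5800 5.4200 5.4200 9.1050 13.4750] k=[9 7 8 7 11]
t=22: x=[8.7900 7.3150 7.7900 7.5250 10.5800] k=[6 5 7 7 11]

0.2057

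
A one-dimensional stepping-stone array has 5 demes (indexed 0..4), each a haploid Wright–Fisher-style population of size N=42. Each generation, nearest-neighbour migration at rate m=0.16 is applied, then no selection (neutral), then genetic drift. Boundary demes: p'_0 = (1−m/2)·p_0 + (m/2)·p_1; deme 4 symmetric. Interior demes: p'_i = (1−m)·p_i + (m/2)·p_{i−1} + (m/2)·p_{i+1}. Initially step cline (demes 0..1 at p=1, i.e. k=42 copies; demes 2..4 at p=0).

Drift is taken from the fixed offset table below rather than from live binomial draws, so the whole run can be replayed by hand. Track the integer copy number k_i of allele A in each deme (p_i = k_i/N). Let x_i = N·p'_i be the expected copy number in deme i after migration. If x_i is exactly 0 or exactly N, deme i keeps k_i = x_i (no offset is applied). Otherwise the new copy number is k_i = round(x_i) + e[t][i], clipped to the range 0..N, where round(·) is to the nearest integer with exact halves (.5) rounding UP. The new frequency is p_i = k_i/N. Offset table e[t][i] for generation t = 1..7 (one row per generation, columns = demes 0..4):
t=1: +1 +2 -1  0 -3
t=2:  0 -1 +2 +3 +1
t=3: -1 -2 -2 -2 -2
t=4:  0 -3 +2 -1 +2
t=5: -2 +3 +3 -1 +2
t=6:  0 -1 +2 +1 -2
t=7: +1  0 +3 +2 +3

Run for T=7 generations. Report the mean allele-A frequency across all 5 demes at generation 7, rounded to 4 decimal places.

0.4619

t=0: k=[42 42 0 0 0]
t=1: x=[42.0000 38.6400 3.3600 0.0000 0.0000] k=[42 41 2 0 0]
t=2: x=[41.9200 37.9600 4.9600 0.1600 0.0000] k=[42 37 7 3 0]
t=3: x=[41.6000 35.0000 9.0800 3.0800 0.2400] k=[41 33 7 1 0]
t=4: x=[40.3600 31.5600 8.6000 1.4000 0.0800] k=[40 29 11 0 2]
t=5: x=[39.1200 28.4400 11.5600 1.0400 1.8400] k=[37 31 15 0 4]
t=6: x=[36.5200 30.2000 15.0800 1.5200 3.6800] k=[37 29 17 3 2]
t=7: x=[36.3600 28.6800 16.8400 4.0400 2.0800] k=[37 29 20 6 5]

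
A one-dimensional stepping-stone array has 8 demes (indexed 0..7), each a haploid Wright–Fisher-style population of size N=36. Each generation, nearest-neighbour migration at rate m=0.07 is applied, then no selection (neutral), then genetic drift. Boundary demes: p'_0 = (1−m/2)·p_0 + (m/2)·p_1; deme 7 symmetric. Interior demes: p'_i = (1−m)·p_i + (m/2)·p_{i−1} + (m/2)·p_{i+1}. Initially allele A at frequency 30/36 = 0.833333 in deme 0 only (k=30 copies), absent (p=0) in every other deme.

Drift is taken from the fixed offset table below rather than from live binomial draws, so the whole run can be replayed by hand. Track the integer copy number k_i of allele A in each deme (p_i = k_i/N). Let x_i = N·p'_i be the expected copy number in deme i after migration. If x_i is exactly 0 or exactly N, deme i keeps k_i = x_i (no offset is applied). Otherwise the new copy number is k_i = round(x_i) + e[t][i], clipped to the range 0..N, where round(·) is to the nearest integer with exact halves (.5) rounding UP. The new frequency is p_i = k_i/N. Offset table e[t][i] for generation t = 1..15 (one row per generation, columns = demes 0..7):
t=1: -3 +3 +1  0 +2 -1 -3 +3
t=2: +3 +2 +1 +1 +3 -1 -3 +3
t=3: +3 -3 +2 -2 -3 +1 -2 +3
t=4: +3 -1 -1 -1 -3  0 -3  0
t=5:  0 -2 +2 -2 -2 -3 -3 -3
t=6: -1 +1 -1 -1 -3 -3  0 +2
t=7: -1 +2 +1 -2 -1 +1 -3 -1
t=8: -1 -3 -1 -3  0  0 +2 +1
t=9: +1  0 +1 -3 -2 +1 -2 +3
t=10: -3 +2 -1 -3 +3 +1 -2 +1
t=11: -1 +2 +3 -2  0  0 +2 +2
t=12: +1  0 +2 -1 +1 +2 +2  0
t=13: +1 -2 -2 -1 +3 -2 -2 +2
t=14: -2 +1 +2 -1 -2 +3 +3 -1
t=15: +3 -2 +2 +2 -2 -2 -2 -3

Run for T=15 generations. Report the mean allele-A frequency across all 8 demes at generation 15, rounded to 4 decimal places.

0.1528

t=0: k=[30 0 0 0 0 0 0 0]
t=1: x=[28.9500 1.0500 0.0000 0.0000 0.0000 0.0000 0.0000 0.0000] k=[26 4 0 0 0 0 0 0]
t=2: x=[25.2300 4.6300 0.1400 0.0000 0.0000 0.0000 0.0000 0.0000] k=[28 7 1 0 0 0 0 0]
t=3: x=[27.2650 7.5250 1.1750 0.0350 0.0000 0.0000 0.0000 0.0000] k=[30 5 3 0 0 0 0 0]
t=4: x=[29.1250 5.8050 2.9650 0.1050 0.0000 0.0000 0.0000 0.0000] k=[32 5 2 0 0 0 0 0]
t=5: x=[31.0550 5.8400 2.0350 0.0700 0.0000 0.0000 0.0000 0.0000] k=[31 4 4 0 0 0 0 0]
t=6: x=[30.0550 4.9450 3.8600 0.1400 0.0000 0.0000 0.0000 0.0000] k=[29 6 3 0 0 0 0 0]
t=7: x=[28.1950 6.7000 3.0000 0.1050 0.0000 0.0000 0.0000 0.0000] k=[27 9 4 0 0 0 0 0]
t=8: x=[26.3700 9.4550 4.0350 0.1400 0.0000 0.0000 0.0000 0.0000] k=[25 6 3 0 0 0 0 0]
t=9: x=[24.3350 6.5600 3.0000 0.1050 0.0000 0.0000 0.0000 0.0000] k=[25 7 4 0 0 0 0 0]
t=10: x=[24.3700 7.5250 3.9650 0.1400 0.0000 0.0000 0.0000 0.0000] k=[21 10 3 0 0 0 0 0]
t=11: x=[20.6150 10.1400 3.1400 0.1050 0.0000 0.0000 0.0000 0.0000] k=[20 12 6 0 0 0 0 0]
t=12: x=[19.7200 12.0700 6.0000 0.2100 0.0000 0.0000 0.0000 0.0000] k=[21 12 8 0 0 0 0 0]
t=13: x=[20.6850 12.1750 7.8600 0.2800 0.0000 0.0000 0.0000 0.0000] k=[22 10 6 0 0 0 0 0]
t=14: x=[21.5800 10.2800 5.9300 0.2100 0.0000 0.0000 0.0000 0.0000] k=[20 11 8 0 0 0 0 0]
t=15: x=[19.6850 11.2100 7.8250 0.2800 0.0000 0.0000 0.0000 0.0000] k=[23 9 10 2 0 0 0 0]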